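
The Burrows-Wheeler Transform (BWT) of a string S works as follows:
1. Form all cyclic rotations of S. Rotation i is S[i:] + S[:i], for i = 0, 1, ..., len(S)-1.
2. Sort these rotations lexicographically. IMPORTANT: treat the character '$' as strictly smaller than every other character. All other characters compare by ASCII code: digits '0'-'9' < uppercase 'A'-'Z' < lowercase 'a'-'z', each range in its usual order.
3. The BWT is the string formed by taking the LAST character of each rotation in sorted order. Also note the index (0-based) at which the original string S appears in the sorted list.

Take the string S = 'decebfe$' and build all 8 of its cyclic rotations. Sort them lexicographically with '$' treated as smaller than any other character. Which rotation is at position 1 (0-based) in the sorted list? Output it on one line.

Answer: bfe$dece

Derivation:
All 8 rotations (rotation i = S[i:]+S[:i]):
  rot[0] = decebfe$
  rot[1] = ecebfe$d
  rot[2] = cebfe$de
  rot[3] = ebfe$dec
  rot[4] = bfe$dece
  rot[5] = fe$deceb
  rot[6] = e$decebf
  rot[7] = $decebfe
Sorted (with $ < everything):
  sorted[0] = $decebfe
  sorted[1] = bfe$dece
  sorted[2] = cebfe$de
  sorted[3] = decebfe$
  sorted[4] = e$decebf
  sorted[5] = ebfe$dec
  sorted[6] = ecebfe$d
  sorted[7] = fe$deceb
sorted[1] = bfe$dece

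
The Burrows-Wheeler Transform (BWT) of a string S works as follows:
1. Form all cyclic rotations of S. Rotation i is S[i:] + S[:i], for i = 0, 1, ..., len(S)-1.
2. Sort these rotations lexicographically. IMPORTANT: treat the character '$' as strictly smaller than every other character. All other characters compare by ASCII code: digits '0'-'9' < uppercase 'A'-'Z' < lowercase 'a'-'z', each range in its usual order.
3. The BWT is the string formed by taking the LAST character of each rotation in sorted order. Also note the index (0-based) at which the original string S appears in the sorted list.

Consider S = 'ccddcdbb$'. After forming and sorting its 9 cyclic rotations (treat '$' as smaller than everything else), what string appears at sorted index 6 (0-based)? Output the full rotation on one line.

All 9 rotations (rotation i = S[i:]+S[:i]):
  rot[0] = ccddcdbb$
  rot[1] = cddcdbb$c
  rot[2] = ddcdbb$cc
  rot[3] = dcdbb$ccd
  rot[4] = cdbb$ccdd
  rot[5] = dbb$ccddc
  rot[6] = bb$ccddcd
  rot[7] = b$ccddcdb
  rot[8] = $ccddcdbb
Sorted (with $ < everything):
  sorted[0] = $ccddcdbb
  sorted[1] = b$ccddcdb
  sorted[2] = bb$ccddcd
  sorted[3] = ccddcdbb$
  sorted[4] = cdbb$ccdd
  sorted[5] = cddcdbb$c
  sorted[6] = dbb$ccddc
  sorted[7] = dcdbb$ccd
  sorted[8] = ddcdbb$cc
sorted[6] = dbb$ccddc

Answer: dbb$ccddc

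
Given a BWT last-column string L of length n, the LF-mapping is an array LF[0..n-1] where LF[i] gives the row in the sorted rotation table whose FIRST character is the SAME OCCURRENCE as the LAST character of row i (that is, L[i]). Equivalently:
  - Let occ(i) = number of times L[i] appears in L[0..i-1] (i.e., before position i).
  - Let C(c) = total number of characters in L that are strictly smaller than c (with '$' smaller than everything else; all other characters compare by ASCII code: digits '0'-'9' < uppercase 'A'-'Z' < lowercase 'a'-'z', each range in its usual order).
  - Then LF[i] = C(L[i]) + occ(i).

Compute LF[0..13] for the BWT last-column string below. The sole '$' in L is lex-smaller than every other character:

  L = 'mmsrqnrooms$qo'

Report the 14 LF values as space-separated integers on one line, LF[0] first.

Char counts: '$':1, 'm':3, 'n':1, 'o':3, 'q':2, 'r':2, 's':2
C (first-col start): C('$')=0, C('m')=1, C('n')=4, C('o')=5, C('q')=8, C('r')=10, C('s')=12
L[0]='m': occ=0, LF[0]=C('m')+0=1+0=1
L[1]='m': occ=1, LF[1]=C('m')+1=1+1=2
L[2]='s': occ=0, LF[2]=C('s')+0=12+0=12
L[3]='r': occ=0, LF[3]=C('r')+0=10+0=10
L[4]='q': occ=0, LF[4]=C('q')+0=8+0=8
L[5]='n': occ=0, LF[5]=C('n')+0=4+0=4
L[6]='r': occ=1, LF[6]=C('r')+1=10+1=11
L[7]='o': occ=0, LF[7]=C('o')+0=5+0=5
L[8]='o': occ=1, LF[8]=C('o')+1=5+1=6
L[9]='m': occ=2, LF[9]=C('m')+2=1+2=3
L[10]='s': occ=1, LF[10]=C('s')+1=12+1=13
L[11]='$': occ=0, LF[11]=C('$')+0=0+0=0
L[12]='q': occ=1, LF[12]=C('q')+1=8+1=9
L[13]='o': occ=2, LF[13]=C('o')+2=5+2=7

Answer: 1 2 12 10 8 4 11 5 6 3 13 0 9 7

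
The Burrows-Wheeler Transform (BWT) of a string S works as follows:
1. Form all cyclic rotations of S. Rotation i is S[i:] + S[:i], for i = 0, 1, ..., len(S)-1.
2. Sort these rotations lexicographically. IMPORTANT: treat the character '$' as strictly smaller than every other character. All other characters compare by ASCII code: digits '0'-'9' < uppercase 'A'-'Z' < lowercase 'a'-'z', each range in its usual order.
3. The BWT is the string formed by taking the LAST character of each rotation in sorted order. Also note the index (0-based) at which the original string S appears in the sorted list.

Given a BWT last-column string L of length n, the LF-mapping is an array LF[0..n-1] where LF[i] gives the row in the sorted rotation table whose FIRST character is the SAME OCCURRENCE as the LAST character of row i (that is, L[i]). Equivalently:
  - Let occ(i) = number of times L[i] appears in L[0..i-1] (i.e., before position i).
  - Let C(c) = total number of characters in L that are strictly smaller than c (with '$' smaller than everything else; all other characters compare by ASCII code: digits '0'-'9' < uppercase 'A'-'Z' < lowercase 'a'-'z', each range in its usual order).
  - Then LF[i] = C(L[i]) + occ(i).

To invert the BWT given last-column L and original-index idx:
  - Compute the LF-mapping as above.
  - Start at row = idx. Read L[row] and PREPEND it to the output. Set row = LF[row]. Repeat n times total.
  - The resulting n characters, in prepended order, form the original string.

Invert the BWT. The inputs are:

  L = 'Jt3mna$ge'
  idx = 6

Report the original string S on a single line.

Answer: magnet3J$

Derivation:
LF mapping: 2 8 1 6 7 3 0 5 4
Walk LF starting at row 6, prepending L[row]:
  step 1: row=6, L[6]='$', prepend. Next row=LF[6]=0
  step 2: row=0, L[0]='J', prepend. Next row=LF[0]=2
  step 3: row=2, L[2]='3', prepend. Next row=LF[2]=1
  step 4: row=1, L[1]='t', prepend. Next row=LF[1]=8
  step 5: row=8, L[8]='e', prepend. Next row=LF[8]=4
  step 6: row=4, L[4]='n', prepend. Next row=LF[4]=7
  step 7: row=7, L[7]='g', prepend. Next row=LF[7]=5
  step 8: row=5, L[5]='a', prepend. Next row=LF[5]=3
  step 9: row=3, L[3]='m', prepend. Next row=LF[3]=6
Reversed output: magnet3J$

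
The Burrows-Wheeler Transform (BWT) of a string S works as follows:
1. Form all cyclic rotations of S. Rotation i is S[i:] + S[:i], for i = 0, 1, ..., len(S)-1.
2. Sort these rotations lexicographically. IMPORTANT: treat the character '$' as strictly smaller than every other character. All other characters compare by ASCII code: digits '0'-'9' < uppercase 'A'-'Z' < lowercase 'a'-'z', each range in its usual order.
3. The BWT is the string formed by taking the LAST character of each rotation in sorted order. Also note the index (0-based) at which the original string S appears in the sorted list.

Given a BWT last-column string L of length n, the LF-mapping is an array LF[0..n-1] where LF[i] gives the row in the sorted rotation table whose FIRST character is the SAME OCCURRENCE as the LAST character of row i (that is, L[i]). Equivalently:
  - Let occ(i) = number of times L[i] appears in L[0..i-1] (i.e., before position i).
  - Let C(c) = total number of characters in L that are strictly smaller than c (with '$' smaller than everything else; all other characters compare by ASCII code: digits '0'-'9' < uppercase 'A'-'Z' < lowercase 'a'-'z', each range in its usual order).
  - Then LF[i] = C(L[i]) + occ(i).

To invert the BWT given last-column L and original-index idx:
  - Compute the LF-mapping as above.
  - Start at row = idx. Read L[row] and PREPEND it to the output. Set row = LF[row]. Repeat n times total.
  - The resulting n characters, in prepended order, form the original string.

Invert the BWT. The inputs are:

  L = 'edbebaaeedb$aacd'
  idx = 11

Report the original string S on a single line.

Answer: decebddababaeae$

Derivation:
LF mapping: 12 9 5 13 6 1 2 14 15 10 7 0 3 4 8 11
Walk LF starting at row 11, prepending L[row]:
  step 1: row=11, L[11]='$', prepend. Next row=LF[11]=0
  step 2: row=0, L[0]='e', prepend. Next row=LF[0]=12
  step 3: row=12, L[12]='a', prepend. Next row=LF[12]=3
  step 4: row=3, L[3]='e', prepend. Next row=LF[3]=13
  step 5: row=13, L[13]='a', prepend. Next row=LF[13]=4
  step 6: row=4, L[4]='b', prepend. Next row=LF[4]=6
  step 7: row=6, L[6]='a', prepend. Next row=LF[6]=2
  step 8: row=2, L[2]='b', prepend. Next row=LF[2]=5
  step 9: row=5, L[5]='a', prepend. Next row=LF[5]=1
  step 10: row=1, L[1]='d', prepend. Next row=LF[1]=9
  step 11: row=9, L[9]='d', prepend. Next row=LF[9]=10
  step 12: row=10, L[10]='b', prepend. Next row=LF[10]=7
  step 13: row=7, L[7]='e', prepend. Next row=LF[7]=14
  step 14: row=14, L[14]='c', prepend. Next row=LF[14]=8
  step 15: row=8, L[8]='e', prepend. Next row=LF[8]=15
  step 16: row=15, L[15]='d', prepend. Next row=LF[15]=11
Reversed output: decebddababaeae$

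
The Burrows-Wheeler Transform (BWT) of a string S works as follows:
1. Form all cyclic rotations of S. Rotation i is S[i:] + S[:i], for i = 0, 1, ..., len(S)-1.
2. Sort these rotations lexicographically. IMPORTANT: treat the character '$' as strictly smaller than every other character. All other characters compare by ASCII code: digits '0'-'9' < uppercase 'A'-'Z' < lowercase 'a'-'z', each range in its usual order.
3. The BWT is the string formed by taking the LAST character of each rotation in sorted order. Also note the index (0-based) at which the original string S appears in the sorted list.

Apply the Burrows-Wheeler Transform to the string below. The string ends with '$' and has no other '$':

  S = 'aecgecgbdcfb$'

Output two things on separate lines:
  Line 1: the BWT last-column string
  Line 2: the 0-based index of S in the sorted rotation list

Answer: b$fgdeebgaccc
1

Derivation:
All 13 rotations (rotation i = S[i:]+S[:i]):
  rot[0] = aecgecgbdcfb$
  rot[1] = ecgecgbdcfb$a
  rot[2] = cgecgbdcfb$ae
  rot[3] = gecgbdcfb$aec
  rot[4] = ecgbdcfb$aecg
  rot[5] = cgbdcfb$aecge
  rot[6] = gbdcfb$aecgec
  rot[7] = bdcfb$aecgecg
  rot[8] = dcfb$aecgecgb
  rot[9] = cfb$aecgecgbd
  rot[10] = fb$aecgecgbdc
  rot[11] = b$aecgecgbdcf
  rot[12] = $aecgecgbdcfb
Sorted (with $ < everything):
  sorted[0] = $aecgecgbdcfb  (last char: 'b')
  sorted[1] = aecgecgbdcfb$  (last char: '$')
  sorted[2] = b$aecgecgbdcf  (last char: 'f')
  sorted[3] = bdcfb$aecgecg  (last char: 'g')
  sorted[4] = cfb$aecgecgbd  (last char: 'd')
  sorted[5] = cgbdcfb$aecge  (last char: 'e')
  sorted[6] = cgecgbdcfb$ae  (last char: 'e')
  sorted[7] = dcfb$aecgecgb  (last char: 'b')
  sorted[8] = ecgbdcfb$aecg  (last char: 'g')
  sorted[9] = ecgecgbdcfb$a  (last char: 'a')
  sorted[10] = fb$aecgecgbdc  (last char: 'c')
  sorted[11] = gbdcfb$aecgec  (last char: 'c')
  sorted[12] = gecgbdcfb$aec  (last char: 'c')
Last column: b$fgdeebgaccc
Original string S is at sorted index 1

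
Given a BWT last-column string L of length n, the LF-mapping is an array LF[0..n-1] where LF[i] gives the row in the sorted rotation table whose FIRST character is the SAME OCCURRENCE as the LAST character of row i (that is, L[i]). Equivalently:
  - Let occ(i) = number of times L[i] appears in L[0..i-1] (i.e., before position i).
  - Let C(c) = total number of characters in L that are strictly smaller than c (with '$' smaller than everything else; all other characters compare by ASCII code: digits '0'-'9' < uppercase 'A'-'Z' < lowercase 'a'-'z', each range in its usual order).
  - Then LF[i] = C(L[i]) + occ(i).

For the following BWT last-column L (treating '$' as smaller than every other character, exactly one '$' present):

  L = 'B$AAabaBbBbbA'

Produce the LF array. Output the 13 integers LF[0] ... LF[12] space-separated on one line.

Answer: 4 0 1 2 7 9 8 5 10 6 11 12 3

Derivation:
Char counts: '$':1, 'A':3, 'B':3, 'a':2, 'b':4
C (first-col start): C('$')=0, C('A')=1, C('B')=4, C('a')=7, C('b')=9
L[0]='B': occ=0, LF[0]=C('B')+0=4+0=4
L[1]='$': occ=0, LF[1]=C('$')+0=0+0=0
L[2]='A': occ=0, LF[2]=C('A')+0=1+0=1
L[3]='A': occ=1, LF[3]=C('A')+1=1+1=2
L[4]='a': occ=0, LF[4]=C('a')+0=7+0=7
L[5]='b': occ=0, LF[5]=C('b')+0=9+0=9
L[6]='a': occ=1, LF[6]=C('a')+1=7+1=8
L[7]='B': occ=1, LF[7]=C('B')+1=4+1=5
L[8]='b': occ=1, LF[8]=C('b')+1=9+1=10
L[9]='B': occ=2, LF[9]=C('B')+2=4+2=6
L[10]='b': occ=2, LF[10]=C('b')+2=9+2=11
L[11]='b': occ=3, LF[11]=C('b')+3=9+3=12
L[12]='A': occ=2, LF[12]=C('A')+2=1+2=3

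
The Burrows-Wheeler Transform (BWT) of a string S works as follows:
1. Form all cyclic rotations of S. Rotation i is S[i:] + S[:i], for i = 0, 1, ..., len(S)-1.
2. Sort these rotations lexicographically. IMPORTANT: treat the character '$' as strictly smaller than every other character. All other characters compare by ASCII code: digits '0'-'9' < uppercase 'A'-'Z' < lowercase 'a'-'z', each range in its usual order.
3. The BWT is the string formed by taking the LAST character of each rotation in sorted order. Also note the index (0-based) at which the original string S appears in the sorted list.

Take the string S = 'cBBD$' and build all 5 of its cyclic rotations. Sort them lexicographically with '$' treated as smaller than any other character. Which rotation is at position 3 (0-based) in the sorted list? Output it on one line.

All 5 rotations (rotation i = S[i:]+S[:i]):
  rot[0] = cBBD$
  rot[1] = BBD$c
  rot[2] = BD$cB
  rot[3] = D$cBB
  rot[4] = $cBBD
Sorted (with $ < everything):
  sorted[0] = $cBBD
  sorted[1] = BBD$c
  sorted[2] = BD$cB
  sorted[3] = D$cBB
  sorted[4] = cBBD$
sorted[3] = D$cBB

Answer: D$cBB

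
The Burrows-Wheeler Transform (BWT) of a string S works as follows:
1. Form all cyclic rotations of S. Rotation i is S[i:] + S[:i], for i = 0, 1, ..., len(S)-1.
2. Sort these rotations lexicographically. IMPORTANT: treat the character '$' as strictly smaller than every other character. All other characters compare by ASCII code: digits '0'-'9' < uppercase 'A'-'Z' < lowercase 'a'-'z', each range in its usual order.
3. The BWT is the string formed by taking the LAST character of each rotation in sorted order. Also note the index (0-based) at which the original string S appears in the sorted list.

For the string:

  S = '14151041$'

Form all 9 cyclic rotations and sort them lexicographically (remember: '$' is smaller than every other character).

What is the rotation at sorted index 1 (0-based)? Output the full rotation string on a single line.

Answer: 041$14151

Derivation:
All 9 rotations (rotation i = S[i:]+S[:i]):
  rot[0] = 14151041$
  rot[1] = 4151041$1
  rot[2] = 151041$14
  rot[3] = 51041$141
  rot[4] = 1041$1415
  rot[5] = 041$14151
  rot[6] = 41$141510
  rot[7] = 1$1415104
  rot[8] = $14151041
Sorted (with $ < everything):
  sorted[0] = $14151041
  sorted[1] = 041$14151
  sorted[2] = 1$1415104
  sorted[3] = 1041$1415
  sorted[4] = 14151041$
  sorted[5] = 151041$14
  sorted[6] = 41$141510
  sorted[7] = 4151041$1
  sorted[8] = 51041$141
sorted[1] = 041$14151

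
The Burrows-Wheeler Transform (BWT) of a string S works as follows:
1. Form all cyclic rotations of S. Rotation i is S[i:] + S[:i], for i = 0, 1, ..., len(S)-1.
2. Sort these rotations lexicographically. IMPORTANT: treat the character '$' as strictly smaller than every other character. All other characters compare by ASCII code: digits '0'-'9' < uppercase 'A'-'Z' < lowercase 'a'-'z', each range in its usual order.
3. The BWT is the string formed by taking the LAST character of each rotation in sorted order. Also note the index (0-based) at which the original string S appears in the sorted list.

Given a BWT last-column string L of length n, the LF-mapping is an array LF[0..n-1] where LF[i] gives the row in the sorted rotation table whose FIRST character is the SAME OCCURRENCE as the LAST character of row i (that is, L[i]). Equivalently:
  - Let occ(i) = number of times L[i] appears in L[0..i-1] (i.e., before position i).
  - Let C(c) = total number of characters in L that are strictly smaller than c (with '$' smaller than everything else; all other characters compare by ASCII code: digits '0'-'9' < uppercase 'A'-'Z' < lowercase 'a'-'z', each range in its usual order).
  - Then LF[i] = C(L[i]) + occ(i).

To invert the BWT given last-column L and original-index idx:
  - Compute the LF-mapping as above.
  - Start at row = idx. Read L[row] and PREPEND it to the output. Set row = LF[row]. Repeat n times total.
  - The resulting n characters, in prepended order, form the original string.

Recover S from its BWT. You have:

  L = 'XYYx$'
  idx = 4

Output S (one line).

LF mapping: 1 2 3 4 0
Walk LF starting at row 4, prepending L[row]:
  step 1: row=4, L[4]='$', prepend. Next row=LF[4]=0
  step 2: row=0, L[0]='X', prepend. Next row=LF[0]=1
  step 3: row=1, L[1]='Y', prepend. Next row=LF[1]=2
  step 4: row=2, L[2]='Y', prepend. Next row=LF[2]=3
  step 5: row=3, L[3]='x', prepend. Next row=LF[3]=4
Reversed output: xYYX$

Answer: xYYX$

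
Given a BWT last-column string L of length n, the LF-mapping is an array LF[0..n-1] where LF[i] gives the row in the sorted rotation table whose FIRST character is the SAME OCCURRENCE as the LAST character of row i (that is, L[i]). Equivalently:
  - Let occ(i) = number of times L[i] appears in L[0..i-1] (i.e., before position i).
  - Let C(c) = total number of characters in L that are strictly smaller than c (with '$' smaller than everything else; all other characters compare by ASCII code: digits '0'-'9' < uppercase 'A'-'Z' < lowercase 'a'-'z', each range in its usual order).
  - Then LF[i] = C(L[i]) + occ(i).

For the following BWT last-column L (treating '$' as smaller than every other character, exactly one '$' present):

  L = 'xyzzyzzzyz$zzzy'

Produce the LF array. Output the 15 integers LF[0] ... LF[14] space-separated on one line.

Char counts: '$':1, 'x':1, 'y':4, 'z':9
C (first-col start): C('$')=0, C('x')=1, C('y')=2, C('z')=6
L[0]='x': occ=0, LF[0]=C('x')+0=1+0=1
L[1]='y': occ=0, LF[1]=C('y')+0=2+0=2
L[2]='z': occ=0, LF[2]=C('z')+0=6+0=6
L[3]='z': occ=1, LF[3]=C('z')+1=6+1=7
L[4]='y': occ=1, LF[4]=C('y')+1=2+1=3
L[5]='z': occ=2, LF[5]=C('z')+2=6+2=8
L[6]='z': occ=3, LF[6]=C('z')+3=6+3=9
L[7]='z': occ=4, LF[7]=C('z')+4=6+4=10
L[8]='y': occ=2, LF[8]=C('y')+2=2+2=4
L[9]='z': occ=5, LF[9]=C('z')+5=6+5=11
L[10]='$': occ=0, LF[10]=C('$')+0=0+0=0
L[11]='z': occ=6, LF[11]=C('z')+6=6+6=12
L[12]='z': occ=7, LF[12]=C('z')+7=6+7=13
L[13]='z': occ=8, LF[13]=C('z')+8=6+8=14
L[14]='y': occ=3, LF[14]=C('y')+3=2+3=5

Answer: 1 2 6 7 3 8 9 10 4 11 0 12 13 14 5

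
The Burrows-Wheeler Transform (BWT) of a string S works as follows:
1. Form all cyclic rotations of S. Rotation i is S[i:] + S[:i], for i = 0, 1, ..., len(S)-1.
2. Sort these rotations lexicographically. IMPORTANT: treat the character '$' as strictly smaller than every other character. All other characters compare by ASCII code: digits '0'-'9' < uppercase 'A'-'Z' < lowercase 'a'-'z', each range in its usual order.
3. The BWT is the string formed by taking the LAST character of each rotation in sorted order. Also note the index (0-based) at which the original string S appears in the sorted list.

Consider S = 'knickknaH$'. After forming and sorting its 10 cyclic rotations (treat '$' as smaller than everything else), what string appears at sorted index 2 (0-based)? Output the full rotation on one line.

All 10 rotations (rotation i = S[i:]+S[:i]):
  rot[0] = knickknaH$
  rot[1] = nickknaH$k
  rot[2] = ickknaH$kn
  rot[3] = ckknaH$kni
  rot[4] = kknaH$knic
  rot[5] = knaH$knick
  rot[6] = naH$knickk
  rot[7] = aH$knickkn
  rot[8] = H$knickkna
  rot[9] = $knickknaH
Sorted (with $ < everything):
  sorted[0] = $knickknaH
  sorted[1] = H$knickkna
  sorted[2] = aH$knickkn
  sorted[3] = ckknaH$kni
  sorted[4] = ickknaH$kn
  sorted[5] = kknaH$knic
  sorted[6] = knaH$knick
  sorted[7] = knickknaH$
  sorted[8] = naH$knickk
  sorted[9] = nickknaH$k
sorted[2] = aH$knickkn

Answer: aH$knickkn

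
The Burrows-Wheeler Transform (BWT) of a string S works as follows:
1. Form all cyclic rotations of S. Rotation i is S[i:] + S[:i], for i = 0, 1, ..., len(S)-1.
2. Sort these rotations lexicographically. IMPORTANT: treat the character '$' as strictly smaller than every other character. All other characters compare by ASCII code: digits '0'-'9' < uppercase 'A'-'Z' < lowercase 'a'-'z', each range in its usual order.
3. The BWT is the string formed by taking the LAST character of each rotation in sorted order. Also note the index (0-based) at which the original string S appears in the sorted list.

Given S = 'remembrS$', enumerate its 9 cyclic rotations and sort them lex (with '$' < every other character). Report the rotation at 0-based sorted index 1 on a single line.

All 9 rotations (rotation i = S[i:]+S[:i]):
  rot[0] = remembrS$
  rot[1] = emembrS$r
  rot[2] = membrS$re
  rot[3] = embrS$rem
  rot[4] = mbrS$reme
  rot[5] = brS$remem
  rot[6] = rS$rememb
  rot[7] = S$remembr
  rot[8] = $remembrS
Sorted (with $ < everything):
  sorted[0] = $remembrS
  sorted[1] = S$remembr
  sorted[2] = brS$remem
  sorted[3] = embrS$rem
  sorted[4] = emembrS$r
  sorted[5] = mbrS$reme
  sorted[6] = membrS$re
  sorted[7] = rS$rememb
  sorted[8] = remembrS$
sorted[1] = S$remembr

Answer: S$remembr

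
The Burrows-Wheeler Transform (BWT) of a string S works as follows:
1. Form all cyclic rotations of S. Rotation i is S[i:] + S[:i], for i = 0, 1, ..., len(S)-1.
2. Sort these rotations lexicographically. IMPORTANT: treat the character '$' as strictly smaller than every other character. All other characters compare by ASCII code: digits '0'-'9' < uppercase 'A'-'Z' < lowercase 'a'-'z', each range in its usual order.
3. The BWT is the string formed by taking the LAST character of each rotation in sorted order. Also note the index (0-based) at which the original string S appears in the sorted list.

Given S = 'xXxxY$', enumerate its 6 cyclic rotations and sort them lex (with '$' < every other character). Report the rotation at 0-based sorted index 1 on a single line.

All 6 rotations (rotation i = S[i:]+S[:i]):
  rot[0] = xXxxY$
  rot[1] = XxxY$x
  rot[2] = xxY$xX
  rot[3] = xY$xXx
  rot[4] = Y$xXxx
  rot[5] = $xXxxY
Sorted (with $ < everything):
  sorted[0] = $xXxxY
  sorted[1] = XxxY$x
  sorted[2] = Y$xXxx
  sorted[3] = xXxxY$
  sorted[4] = xY$xXx
  sorted[5] = xxY$xX
sorted[1] = XxxY$x

Answer: XxxY$x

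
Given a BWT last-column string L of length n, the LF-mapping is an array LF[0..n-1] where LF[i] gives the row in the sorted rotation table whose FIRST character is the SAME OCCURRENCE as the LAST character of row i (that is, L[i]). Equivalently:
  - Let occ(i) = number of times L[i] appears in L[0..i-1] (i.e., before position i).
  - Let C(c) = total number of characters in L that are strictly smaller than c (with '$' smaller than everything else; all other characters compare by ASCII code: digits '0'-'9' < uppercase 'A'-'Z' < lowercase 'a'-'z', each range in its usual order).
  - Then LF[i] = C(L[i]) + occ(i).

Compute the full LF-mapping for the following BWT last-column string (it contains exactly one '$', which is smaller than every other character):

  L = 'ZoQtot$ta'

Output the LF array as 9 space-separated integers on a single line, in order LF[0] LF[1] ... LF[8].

Char counts: '$':1, 'Q':1, 'Z':1, 'a':1, 'o':2, 't':3
C (first-col start): C('$')=0, C('Q')=1, C('Z')=2, C('a')=3, C('o')=4, C('t')=6
L[0]='Z': occ=0, LF[0]=C('Z')+0=2+0=2
L[1]='o': occ=0, LF[1]=C('o')+0=4+0=4
L[2]='Q': occ=0, LF[2]=C('Q')+0=1+0=1
L[3]='t': occ=0, LF[3]=C('t')+0=6+0=6
L[4]='o': occ=1, LF[4]=C('o')+1=4+1=5
L[5]='t': occ=1, LF[5]=C('t')+1=6+1=7
L[6]='$': occ=0, LF[6]=C('$')+0=0+0=0
L[7]='t': occ=2, LF[7]=C('t')+2=6+2=8
L[8]='a': occ=0, LF[8]=C('a')+0=3+0=3

Answer: 2 4 1 6 5 7 0 8 3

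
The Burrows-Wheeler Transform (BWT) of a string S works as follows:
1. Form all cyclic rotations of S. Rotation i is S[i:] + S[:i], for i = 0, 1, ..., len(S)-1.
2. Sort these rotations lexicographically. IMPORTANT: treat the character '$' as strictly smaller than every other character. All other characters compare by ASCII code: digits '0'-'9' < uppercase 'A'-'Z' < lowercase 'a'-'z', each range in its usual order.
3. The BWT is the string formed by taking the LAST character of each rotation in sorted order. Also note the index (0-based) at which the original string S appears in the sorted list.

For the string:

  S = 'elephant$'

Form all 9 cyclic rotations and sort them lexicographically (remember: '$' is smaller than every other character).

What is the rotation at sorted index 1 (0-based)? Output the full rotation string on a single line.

All 9 rotations (rotation i = S[i:]+S[:i]):
  rot[0] = elephant$
  rot[1] = lephant$e
  rot[2] = ephant$el
  rot[3] = phant$ele
  rot[4] = hant$elep
  rot[5] = ant$eleph
  rot[6] = nt$elepha
  rot[7] = t$elephan
  rot[8] = $elephant
Sorted (with $ < everything):
  sorted[0] = $elephant
  sorted[1] = ant$eleph
  sorted[2] = elephant$
  sorted[3] = ephant$el
  sorted[4] = hant$elep
  sorted[5] = lephant$e
  sorted[6] = nt$elepha
  sorted[7] = phant$ele
  sorted[8] = t$elephan
sorted[1] = ant$eleph

Answer: ant$eleph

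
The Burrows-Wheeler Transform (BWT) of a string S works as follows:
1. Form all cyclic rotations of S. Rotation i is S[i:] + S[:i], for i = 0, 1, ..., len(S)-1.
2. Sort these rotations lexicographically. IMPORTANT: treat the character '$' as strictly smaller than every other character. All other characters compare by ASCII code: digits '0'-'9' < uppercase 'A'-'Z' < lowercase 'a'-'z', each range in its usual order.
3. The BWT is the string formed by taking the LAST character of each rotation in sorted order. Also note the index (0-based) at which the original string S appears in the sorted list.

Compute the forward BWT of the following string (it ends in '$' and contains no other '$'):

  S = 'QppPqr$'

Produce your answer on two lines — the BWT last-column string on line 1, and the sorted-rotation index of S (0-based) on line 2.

All 7 rotations (rotation i = S[i:]+S[:i]):
  rot[0] = QppPqr$
  rot[1] = ppPqr$Q
  rot[2] = pPqr$Qp
  rot[3] = Pqr$Qpp
  rot[4] = qr$QppP
  rot[5] = r$QppPq
  rot[6] = $QppPqr
Sorted (with $ < everything):
  sorted[0] = $QppPqr  (last char: 'r')
  sorted[1] = Pqr$Qpp  (last char: 'p')
  sorted[2] = QppPqr$  (last char: '$')
  sorted[3] = pPqr$Qp  (last char: 'p')
  sorted[4] = ppPqr$Q  (last char: 'Q')
  sorted[5] = qr$QppP  (last char: 'P')
  sorted[6] = r$QppPq  (last char: 'q')
Last column: rp$pQPq
Original string S is at sorted index 2

Answer: rp$pQPq
2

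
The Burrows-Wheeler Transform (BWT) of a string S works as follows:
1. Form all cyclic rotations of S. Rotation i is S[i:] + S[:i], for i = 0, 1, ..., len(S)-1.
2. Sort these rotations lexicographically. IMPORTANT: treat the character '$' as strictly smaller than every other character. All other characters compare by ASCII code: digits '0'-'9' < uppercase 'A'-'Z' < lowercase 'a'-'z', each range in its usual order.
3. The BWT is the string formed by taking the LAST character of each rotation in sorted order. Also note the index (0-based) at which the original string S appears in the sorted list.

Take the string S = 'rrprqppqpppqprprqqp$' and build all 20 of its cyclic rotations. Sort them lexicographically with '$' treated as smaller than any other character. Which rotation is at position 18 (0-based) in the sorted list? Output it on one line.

Answer: rqqp$rrprqppqpppqprp

Derivation:
All 20 rotations (rotation i = S[i:]+S[:i]):
  rot[0] = rrprqppqpppqprprqqp$
  rot[1] = rprqppqpppqprprqqp$r
  rot[2] = prqppqpppqprprqqp$rr
  rot[3] = rqppqpppqprprqqp$rrp
  rot[4] = qppqpppqprprqqp$rrpr
  rot[5] = ppqpppqprprqqp$rrprq
  rot[6] = pqpppqprprqqp$rrprqp
  rot[7] = qpppqprprqqp$rrprqpp
  rot[8] = pppqprprqqp$rrprqppq
  rot[9] = ppqprprqqp$rrprqppqp
  rot[10] = pqprprqqp$rrprqppqpp
  rot[11] = qprprqqp$rrprqppqppp
  rot[12] = prprqqp$rrprqppqpppq
  rot[13] = rprqqp$rrprqppqpppqp
  rot[14] = prqqp$rrprqppqpppqpr
  rot[15] = rqqp$rrprqppqpppqprp
  rot[16] = qqp$rrprqppqpppqprpr
  rot[17] = qp$rrprqppqpppqprprq
  rot[18] = p$rrprqppqpppqprprqq
  rot[19] = $rrprqppqpppqprprqqp
Sorted (with $ < everything):
  sorted[0] = $rrprqppqpppqprprqqp
  sorted[1] = p$rrprqppqpppqprprqq
  sorted[2] = pppqprprqqp$rrprqppq
  sorted[3] = ppqpppqprprqqp$rrprq
  sorted[4] = ppqprprqqp$rrprqppqp
  sorted[5] = pqpppqprprqqp$rrprqp
  sorted[6] = pqprprqqp$rrprqppqpp
  sorted[7] = prprqqp$rrprqppqpppq
  sorted[8] = prqppqpppqprprqqp$rr
  sorted[9] = prqqp$rrprqppqpppqpr
  sorted[10] = qp$rrprqppqpppqprprq
  sorted[11] = qpppqprprqqp$rrprqpp
  sorted[12] = qppqpppqprprqqp$rrpr
  sorted[13] = qprprqqp$rrprqppqppp
  sorted[14] = qqp$rrprqppqpppqprpr
  sorted[15] = rprqppqpppqprprqqp$r
  sorted[16] = rprqqp$rrprqppqpppqp
  sorted[17] = rqppqpppqprprqqp$rrp
  sorted[18] = rqqp$rrprqppqpppqprp
  sorted[19] = rrprqppqpppqprprqqp$
sorted[18] = rqqp$rrprqppqpppqprp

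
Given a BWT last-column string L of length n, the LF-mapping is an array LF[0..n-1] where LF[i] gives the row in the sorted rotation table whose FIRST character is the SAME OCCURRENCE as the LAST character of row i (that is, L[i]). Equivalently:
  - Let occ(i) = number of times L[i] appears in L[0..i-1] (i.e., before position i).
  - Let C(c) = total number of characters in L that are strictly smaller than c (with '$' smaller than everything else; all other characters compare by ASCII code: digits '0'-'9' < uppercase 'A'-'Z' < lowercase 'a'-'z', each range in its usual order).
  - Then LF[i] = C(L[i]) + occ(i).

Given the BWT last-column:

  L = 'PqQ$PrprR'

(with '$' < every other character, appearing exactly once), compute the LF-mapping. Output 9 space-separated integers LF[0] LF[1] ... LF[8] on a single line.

Char counts: '$':1, 'P':2, 'Q':1, 'R':1, 'p':1, 'q':1, 'r':2
C (first-col start): C('$')=0, C('P')=1, C('Q')=3, C('R')=4, C('p')=5, C('q')=6, C('r')=7
L[0]='P': occ=0, LF[0]=C('P')+0=1+0=1
L[1]='q': occ=0, LF[1]=C('q')+0=6+0=6
L[2]='Q': occ=0, LF[2]=C('Q')+0=3+0=3
L[3]='$': occ=0, LF[3]=C('$')+0=0+0=0
L[4]='P': occ=1, LF[4]=C('P')+1=1+1=2
L[5]='r': occ=0, LF[5]=C('r')+0=7+0=7
L[6]='p': occ=0, LF[6]=C('p')+0=5+0=5
L[7]='r': occ=1, LF[7]=C('r')+1=7+1=8
L[8]='R': occ=0, LF[8]=C('R')+0=4+0=4

Answer: 1 6 3 0 2 7 5 8 4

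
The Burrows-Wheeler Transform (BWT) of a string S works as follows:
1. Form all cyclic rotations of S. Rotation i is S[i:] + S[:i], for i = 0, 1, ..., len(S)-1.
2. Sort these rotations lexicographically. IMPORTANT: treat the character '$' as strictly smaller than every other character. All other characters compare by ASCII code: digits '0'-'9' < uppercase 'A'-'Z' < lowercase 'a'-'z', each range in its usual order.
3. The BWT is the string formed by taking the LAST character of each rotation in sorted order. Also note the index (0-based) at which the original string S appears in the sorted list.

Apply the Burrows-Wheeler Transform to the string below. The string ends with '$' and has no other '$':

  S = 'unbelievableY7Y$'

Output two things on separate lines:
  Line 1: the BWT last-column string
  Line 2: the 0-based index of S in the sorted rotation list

All 16 rotations (rotation i = S[i:]+S[:i]):
  rot[0] = unbelievableY7Y$
  rot[1] = nbelievableY7Y$u
  rot[2] = believableY7Y$un
  rot[3] = elievableY7Y$unb
  rot[4] = lievableY7Y$unbe
  rot[5] = ievableY7Y$unbel
  rot[6] = evableY7Y$unbeli
  rot[7] = vableY7Y$unbelie
  rot[8] = ableY7Y$unbeliev
  rot[9] = bleY7Y$unbelieva
  rot[10] = leY7Y$unbelievab
  rot[11] = eY7Y$unbelievabl
  rot[12] = Y7Y$unbelievable
  rot[13] = 7Y$unbelievableY
  rot[14] = Y$unbelievableY7
  rot[15] = $unbelievableY7Y
Sorted (with $ < everything):
  sorted[0] = $unbelievableY7Y  (last char: 'Y')
  sorted[1] = 7Y$unbelievableY  (last char: 'Y')
  sorted[2] = Y$unbelievableY7  (last char: '7')
  sorted[3] = Y7Y$unbelievable  (last char: 'e')
  sorted[4] = ableY7Y$unbeliev  (last char: 'v')
  sorted[5] = believableY7Y$un  (last char: 'n')
  sorted[6] = bleY7Y$unbelieva  (last char: 'a')
  sorted[7] = eY7Y$unbelievabl  (last char: 'l')
  sorted[8] = elievableY7Y$unb  (last char: 'b')
  sorted[9] = evableY7Y$unbeli  (last char: 'i')
  sorted[10] = ievableY7Y$unbel  (last char: 'l')
  sorted[11] = leY7Y$unbelievab  (last char: 'b')
  sorted[12] = lievableY7Y$unbe  (last char: 'e')
  sorted[13] = nbelievableY7Y$u  (last char: 'u')
  sorted[14] = unbelievableY7Y$  (last char: '$')
  sorted[15] = vableY7Y$unbelie  (last char: 'e')
Last column: YY7evnalbilbeu$e
Original string S is at sorted index 14

Answer: YY7evnalbilbeu$e
14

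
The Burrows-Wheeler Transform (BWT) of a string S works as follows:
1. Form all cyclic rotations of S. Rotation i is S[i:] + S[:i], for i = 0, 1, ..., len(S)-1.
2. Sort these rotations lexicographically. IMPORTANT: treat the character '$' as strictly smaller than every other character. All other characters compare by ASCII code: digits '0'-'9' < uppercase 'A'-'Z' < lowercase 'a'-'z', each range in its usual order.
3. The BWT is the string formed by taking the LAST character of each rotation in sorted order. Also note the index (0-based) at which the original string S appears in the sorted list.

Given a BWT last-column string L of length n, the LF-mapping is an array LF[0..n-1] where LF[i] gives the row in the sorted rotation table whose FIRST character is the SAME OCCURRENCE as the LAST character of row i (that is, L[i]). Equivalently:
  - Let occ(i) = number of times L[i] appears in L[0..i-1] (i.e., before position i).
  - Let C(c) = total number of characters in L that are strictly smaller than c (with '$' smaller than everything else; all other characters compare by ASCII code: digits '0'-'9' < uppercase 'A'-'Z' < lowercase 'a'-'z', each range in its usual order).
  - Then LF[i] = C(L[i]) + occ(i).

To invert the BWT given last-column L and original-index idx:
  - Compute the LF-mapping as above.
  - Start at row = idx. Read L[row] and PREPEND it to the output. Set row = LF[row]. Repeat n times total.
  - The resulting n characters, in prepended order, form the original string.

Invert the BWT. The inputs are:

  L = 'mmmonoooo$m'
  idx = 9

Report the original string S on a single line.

Answer: oonmooommm$

Derivation:
LF mapping: 1 2 3 6 5 7 8 9 10 0 4
Walk LF starting at row 9, prepending L[row]:
  step 1: row=9, L[9]='$', prepend. Next row=LF[9]=0
  step 2: row=0, L[0]='m', prepend. Next row=LF[0]=1
  step 3: row=1, L[1]='m', prepend. Next row=LF[1]=2
  step 4: row=2, L[2]='m', prepend. Next row=LF[2]=3
  step 5: row=3, L[3]='o', prepend. Next row=LF[3]=6
  step 6: row=6, L[6]='o', prepend. Next row=LF[6]=8
  step 7: row=8, L[8]='o', prepend. Next row=LF[8]=10
  step 8: row=10, L[10]='m', prepend. Next row=LF[10]=4
  step 9: row=4, L[4]='n', prepend. Next row=LF[4]=5
  step 10: row=5, L[5]='o', prepend. Next row=LF[5]=7
  step 11: row=7, L[7]='o', prepend. Next row=LF[7]=9
Reversed output: oonmooommm$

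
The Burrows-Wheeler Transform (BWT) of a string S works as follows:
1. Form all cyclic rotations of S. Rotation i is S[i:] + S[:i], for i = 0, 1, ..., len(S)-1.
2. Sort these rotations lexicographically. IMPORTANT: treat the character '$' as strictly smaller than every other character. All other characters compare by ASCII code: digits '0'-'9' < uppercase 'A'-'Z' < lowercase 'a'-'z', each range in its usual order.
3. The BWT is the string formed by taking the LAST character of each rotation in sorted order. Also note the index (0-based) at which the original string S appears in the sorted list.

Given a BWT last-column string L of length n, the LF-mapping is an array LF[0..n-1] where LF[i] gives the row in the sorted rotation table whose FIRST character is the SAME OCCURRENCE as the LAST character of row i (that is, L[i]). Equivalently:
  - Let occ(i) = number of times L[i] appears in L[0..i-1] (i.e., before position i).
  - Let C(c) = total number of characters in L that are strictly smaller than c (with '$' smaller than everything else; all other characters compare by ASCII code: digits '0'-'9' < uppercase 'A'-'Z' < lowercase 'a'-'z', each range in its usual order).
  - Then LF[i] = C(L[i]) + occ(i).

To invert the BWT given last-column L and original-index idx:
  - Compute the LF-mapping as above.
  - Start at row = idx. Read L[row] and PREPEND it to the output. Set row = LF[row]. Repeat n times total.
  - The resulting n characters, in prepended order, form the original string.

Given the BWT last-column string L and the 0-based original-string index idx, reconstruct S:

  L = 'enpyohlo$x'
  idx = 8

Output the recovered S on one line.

Answer: xylophone$

Derivation:
LF mapping: 1 4 7 9 5 2 3 6 0 8
Walk LF starting at row 8, prepending L[row]:
  step 1: row=8, L[8]='$', prepend. Next row=LF[8]=0
  step 2: row=0, L[0]='e', prepend. Next row=LF[0]=1
  step 3: row=1, L[1]='n', prepend. Next row=LF[1]=4
  step 4: row=4, L[4]='o', prepend. Next row=LF[4]=5
  step 5: row=5, L[5]='h', prepend. Next row=LF[5]=2
  step 6: row=2, L[2]='p', prepend. Next row=LF[2]=7
  step 7: row=7, L[7]='o', prepend. Next row=LF[7]=6
  step 8: row=6, L[6]='l', prepend. Next row=LF[6]=3
  step 9: row=3, L[3]='y', prepend. Next row=LF[3]=9
  step 10: row=9, L[9]='x', prepend. Next row=LF[9]=8
Reversed output: xylophone$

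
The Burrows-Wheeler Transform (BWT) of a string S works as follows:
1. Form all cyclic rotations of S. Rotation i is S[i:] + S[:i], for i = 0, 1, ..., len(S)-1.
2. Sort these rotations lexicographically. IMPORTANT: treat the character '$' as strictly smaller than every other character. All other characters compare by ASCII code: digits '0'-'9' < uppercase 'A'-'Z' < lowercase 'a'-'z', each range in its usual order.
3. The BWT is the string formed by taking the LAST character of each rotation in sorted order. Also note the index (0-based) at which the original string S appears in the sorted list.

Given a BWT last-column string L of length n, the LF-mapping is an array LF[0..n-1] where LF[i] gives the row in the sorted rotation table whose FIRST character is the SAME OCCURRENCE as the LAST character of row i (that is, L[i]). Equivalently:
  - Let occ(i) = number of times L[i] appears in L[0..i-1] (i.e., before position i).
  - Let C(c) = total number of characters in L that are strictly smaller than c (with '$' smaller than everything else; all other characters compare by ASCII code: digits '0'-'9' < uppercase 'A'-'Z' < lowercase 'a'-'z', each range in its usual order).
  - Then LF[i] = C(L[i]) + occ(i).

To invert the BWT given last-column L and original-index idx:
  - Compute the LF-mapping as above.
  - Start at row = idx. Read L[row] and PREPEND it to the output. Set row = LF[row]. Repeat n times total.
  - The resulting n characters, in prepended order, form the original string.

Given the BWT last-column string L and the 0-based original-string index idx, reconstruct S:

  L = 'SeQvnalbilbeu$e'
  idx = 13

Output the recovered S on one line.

Answer: unbelievableQS$

Derivation:
LF mapping: 2 6 1 14 12 3 10 4 9 11 5 7 13 0 8
Walk LF starting at row 13, prepending L[row]:
  step 1: row=13, L[13]='$', prepend. Next row=LF[13]=0
  step 2: row=0, L[0]='S', prepend. Next row=LF[0]=2
  step 3: row=2, L[2]='Q', prepend. Next row=LF[2]=1
  step 4: row=1, L[1]='e', prepend. Next row=LF[1]=6
  step 5: row=6, L[6]='l', prepend. Next row=LF[6]=10
  step 6: row=10, L[10]='b', prepend. Next row=LF[10]=5
  step 7: row=5, L[5]='a', prepend. Next row=LF[5]=3
  step 8: row=3, L[3]='v', prepend. Next row=LF[3]=14
  step 9: row=14, L[14]='e', prepend. Next row=LF[14]=8
  step 10: row=8, L[8]='i', prepend. Next row=LF[8]=9
  step 11: row=9, L[9]='l', prepend. Next row=LF[9]=11
  step 12: row=11, L[11]='e', prepend. Next row=LF[11]=7
  step 13: row=7, L[7]='b', prepend. Next row=LF[7]=4
  step 14: row=4, L[4]='n', prepend. Next row=LF[4]=12
  step 15: row=12, L[12]='u', prepend. Next row=LF[12]=13
Reversed output: unbelievableQS$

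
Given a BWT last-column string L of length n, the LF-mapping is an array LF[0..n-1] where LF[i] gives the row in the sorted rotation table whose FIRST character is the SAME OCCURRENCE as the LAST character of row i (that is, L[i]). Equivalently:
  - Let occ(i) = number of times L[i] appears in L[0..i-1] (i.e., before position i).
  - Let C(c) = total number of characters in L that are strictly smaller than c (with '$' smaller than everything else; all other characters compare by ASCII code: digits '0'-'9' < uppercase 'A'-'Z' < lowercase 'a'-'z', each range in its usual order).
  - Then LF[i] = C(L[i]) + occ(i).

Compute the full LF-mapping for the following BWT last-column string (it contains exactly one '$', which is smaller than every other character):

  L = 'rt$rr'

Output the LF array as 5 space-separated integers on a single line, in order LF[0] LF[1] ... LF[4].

Answer: 1 4 0 2 3

Derivation:
Char counts: '$':1, 'r':3, 't':1
C (first-col start): C('$')=0, C('r')=1, C('t')=4
L[0]='r': occ=0, LF[0]=C('r')+0=1+0=1
L[1]='t': occ=0, LF[1]=C('t')+0=4+0=4
L[2]='$': occ=0, LF[2]=C('$')+0=0+0=0
L[3]='r': occ=1, LF[3]=C('r')+1=1+1=2
L[4]='r': occ=2, LF[4]=C('r')+2=1+2=3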